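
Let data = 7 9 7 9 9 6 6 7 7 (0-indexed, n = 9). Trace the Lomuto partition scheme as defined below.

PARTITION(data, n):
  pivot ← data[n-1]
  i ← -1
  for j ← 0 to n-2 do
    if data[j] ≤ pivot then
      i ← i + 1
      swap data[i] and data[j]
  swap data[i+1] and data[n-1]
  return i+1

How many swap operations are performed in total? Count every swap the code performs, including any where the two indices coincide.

pivot=7, i=-1
j=0: 7≤7, i=0, swap(0,0) ⇒ 7 9 7 9 9 6 6 7 7
j=1: 9>7, skip
j=2: 7≤7, i=1, swap(1,2) ⇒ 7 7 9 9 9 6 6 7 7
j=3: 9>7, skip
j=4: 9>7, skip
j=5: 6≤7, i=2, swap(2,5) ⇒ 7 7 6 9 9 9 6 7 7
j=6: 6≤7, i=3, swap(3,6) ⇒ 7 7 6 6 9 9 9 7 7
j=7: 7≤7, i=4, swap(4,7) ⇒ 7 7 6 6 7 9 9 9 7
swap(5,8) ⇒ 7 7 6 6 7 7 9 9 9; return 5

6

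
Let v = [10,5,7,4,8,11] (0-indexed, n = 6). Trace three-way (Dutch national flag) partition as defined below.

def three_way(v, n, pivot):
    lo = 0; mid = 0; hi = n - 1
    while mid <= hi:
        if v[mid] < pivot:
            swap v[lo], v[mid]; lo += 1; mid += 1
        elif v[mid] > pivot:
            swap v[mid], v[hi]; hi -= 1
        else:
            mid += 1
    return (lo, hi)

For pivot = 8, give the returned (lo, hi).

(3, 3)

pivot = 8; lo=0, mid=0, hi=5
v[mid]=10>8: swap v[0],v[5]; hi=4 → [11,5,7,4,8,10]
v[mid]=11>8: swap v[0],v[4]; hi=3 → [8,5,7,4,11,10]
v[mid]=8=8: mid=1
v[mid]=5<8: swap v[0],v[1]; lo=1,mid=2 → [5,8,7,4,11,10]
v[mid]=7<8: swap v[1],v[2]; lo=2,mid=3 → [5,7,8,4,11,10]
v[mid]=4<8: swap v[2],v[3]; lo=3,mid=4 → [5,7,4,8,11,10]
end: lo=3, hi=3; v = [5,7,4,8,11,10]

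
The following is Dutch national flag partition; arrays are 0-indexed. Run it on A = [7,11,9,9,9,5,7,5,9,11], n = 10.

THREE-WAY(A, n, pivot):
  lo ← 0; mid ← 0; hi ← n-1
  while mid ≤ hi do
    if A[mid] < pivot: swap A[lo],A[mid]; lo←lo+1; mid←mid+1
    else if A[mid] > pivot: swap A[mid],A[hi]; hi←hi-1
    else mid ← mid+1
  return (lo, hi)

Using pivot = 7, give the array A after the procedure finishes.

pivot = 7; lo=0, mid=0, hi=9
A[mid]=7=7: mid=1
A[mid]=11>7: swap A[1],A[9]; hi=8 → [7,11,9,9,9,5,7,5,9,11]
A[mid]=11>7: swap A[1],A[8]; hi=7 → [7,9,9,9,9,5,7,5,11,11]
A[mid]=9>7: swap A[1],A[7]; hi=6 → [7,5,9,9,9,5,7,9,11,11]
A[mid]=5<7: swap A[0],A[1]; lo=1,mid=2 → [5,7,9,9,9,5,7,9,11,11]
A[mid]=9>7: swap A[2],A[6]; hi=5 → [5,7,7,9,9,5,9,9,11,11]
A[mid]=7=7: mid=3
A[mid]=9>7: swap A[3],A[5]; hi=4 → [5,7,7,5,9,9,9,9,11,11]
A[mid]=5<7: swap A[1],A[3]; lo=2,mid=4 → [5,5,7,7,9,9,9,9,11,11]
A[mid]=9>7: swap A[4],A[4]; hi=3 → [5,5,7,7,9,9,9,9,11,11]
end: lo=2, hi=3; A = [5,5,7,7,9,9,9,9,11,11]

[5,5,7,7,9,9,9,9,11,11]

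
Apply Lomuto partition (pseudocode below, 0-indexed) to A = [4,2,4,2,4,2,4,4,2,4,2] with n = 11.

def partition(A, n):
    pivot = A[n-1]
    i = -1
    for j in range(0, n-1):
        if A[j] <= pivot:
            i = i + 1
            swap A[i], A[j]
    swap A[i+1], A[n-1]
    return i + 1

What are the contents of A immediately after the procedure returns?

pivot=2, i=-1
j=0: 4>2, skip
j=1: 2≤2, i=0, swap(0,1) ⇒ [2,4,4,2,4,2,4,4,2,4,2]
j=2: 4>2, skip
j=3: 2≤2, i=1, swap(1,3) ⇒ [2,2,4,4,4,2,4,4,2,4,2]
j=4: 4>2, skip
j=5: 2≤2, i=2, swap(2,5) ⇒ [2,2,2,4,4,4,4,4,2,4,2]
j=6: 4>2, skip
j=7: 4>2, skip
j=8: 2≤2, i=3, swap(3,8) ⇒ [2,2,2,2,4,4,4,4,4,4,2]
j=9: 4>2, skip
swap(4,10) ⇒ [2,2,2,2,2,4,4,4,4,4,4]; return 4

[2,2,2,2,2,4,4,4,4,4,4]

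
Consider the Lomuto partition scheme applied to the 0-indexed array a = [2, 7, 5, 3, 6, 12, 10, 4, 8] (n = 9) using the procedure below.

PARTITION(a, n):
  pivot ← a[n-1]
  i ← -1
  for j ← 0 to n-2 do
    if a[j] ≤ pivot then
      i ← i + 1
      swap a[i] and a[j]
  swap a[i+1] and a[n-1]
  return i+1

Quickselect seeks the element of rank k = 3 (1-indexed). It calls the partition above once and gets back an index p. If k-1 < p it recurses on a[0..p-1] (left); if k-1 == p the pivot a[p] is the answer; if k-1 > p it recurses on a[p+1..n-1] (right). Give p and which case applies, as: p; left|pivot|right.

pivot = a[8] = 8; i = -1
j=0: a[0]=2 ≤ 8 → i=0, swap a[0],a[0] (no change) → [2, 7, 5, 3, 6, 12, 10, 4, 8]
j=1: a[1]=7 ≤ 8 → i=1, swap a[1],a[1] (no change) → [2, 7, 5, 3, 6, 12, 10, 4, 8]
j=2: a[2]=5 ≤ 8 → i=2, swap a[2],a[2] (no change) → [2, 7, 5, 3, 6, 12, 10, 4, 8]
j=3: a[3]=3 ≤ 8 → i=3, swap a[3],a[3] (no change) → [2, 7, 5, 3, 6, 12, 10, 4, 8]
j=4: a[4]=6 ≤ 8 → i=4, swap a[4],a[4] (no change) → [2, 7, 5, 3, 6, 12, 10, 4, 8]
j=5: a[5]=12 > 8 → no swap
j=6: a[6]=10 > 8 → no swap
j=7: a[7]=4 ≤ 8 → i=5, swap a[5],a[7] → [2, 7, 5, 3, 6, 4, 10, 12, 8]
final swap a[6],a[8] → [2, 7, 5, 3, 6, 4, 8, 12, 10]; return 6
p = 6; k-1 = 2 < 6 ⇒ left

6; left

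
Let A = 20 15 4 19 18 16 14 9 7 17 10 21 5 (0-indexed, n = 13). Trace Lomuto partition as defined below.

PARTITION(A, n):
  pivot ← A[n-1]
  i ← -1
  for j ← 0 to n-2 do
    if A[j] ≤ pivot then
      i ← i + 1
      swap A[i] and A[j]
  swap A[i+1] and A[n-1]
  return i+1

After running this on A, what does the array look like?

4 5 20 19 18 16 14 9 7 17 10 21 15

pivot = A[12] = 5; i = -1
j=0: A[0]=20 > 5 → no swap
j=1: A[1]=15 > 5 → no swap
j=2: A[2]=4 ≤ 5 → i=0, swap A[0],A[2] → 4 15 20 19 18 16 14 9 7 17 10 21 5
j=3: A[3]=19 > 5 → no swap
j=4: A[4]=18 > 5 → no swap
j=5: A[5]=16 > 5 → no swap
j=6: A[6]=14 > 5 → no swap
j=7: A[7]=9 > 5 → no swap
j=8: A[8]=7 > 5 → no swap
j=9: A[9]=17 > 5 → no swap
j=10: A[10]=10 > 5 → no swap
j=11: A[11]=21 > 5 → no swap
final swap A[1],A[12] → 4 5 20 19 18 16 14 9 7 17 10 21 15; return 1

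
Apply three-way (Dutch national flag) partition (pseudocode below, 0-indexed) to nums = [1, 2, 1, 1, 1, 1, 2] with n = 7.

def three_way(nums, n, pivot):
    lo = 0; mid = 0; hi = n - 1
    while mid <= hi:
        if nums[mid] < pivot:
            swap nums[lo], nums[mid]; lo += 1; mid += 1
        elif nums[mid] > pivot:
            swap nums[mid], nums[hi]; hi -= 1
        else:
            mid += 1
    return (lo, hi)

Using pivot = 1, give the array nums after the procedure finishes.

lo=0 mid=0 hi=6
1=1: mid=1
2>1: swap(1,6), hi=5 ⇒ [1, 2, 1, 1, 1, 1, 2]
2>1: swap(1,5), hi=4 ⇒ [1, 1, 1, 1, 1, 2, 2]
1=1: mid=2
1=1: mid=3
1=1: mid=4
1=1: mid=5
done. lo=0 hi=4; nums=[1, 1, 1, 1, 1, 2, 2]

[1, 1, 1, 1, 1, 2, 2]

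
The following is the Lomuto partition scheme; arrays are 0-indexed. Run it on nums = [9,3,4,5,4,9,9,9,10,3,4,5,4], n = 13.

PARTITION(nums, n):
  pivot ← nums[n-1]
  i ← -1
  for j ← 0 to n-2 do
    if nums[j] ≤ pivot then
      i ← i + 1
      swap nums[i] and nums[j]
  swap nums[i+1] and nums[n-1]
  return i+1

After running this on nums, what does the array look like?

[3,4,4,3,4,4,9,9,10,5,9,5,9]

pivot=4, i=-1
j=0: 9>4, skip
j=1: 3≤4, i=0, swap(0,1) ⇒ [3,9,4,5,4,9,9,9,10,3,4,5,4]
j=2: 4≤4, i=1, swap(1,2) ⇒ [3,4,9,5,4,9,9,9,10,3,4,5,4]
j=3: 5>4, skip
j=4: 4≤4, i=2, swap(2,4) ⇒ [3,4,4,5,9,9,9,9,10,3,4,5,4]
j=5: 9>4, skip
j=6: 9>4, skip
j=7: 9>4, skip
j=8: 10>4, skip
j=9: 3≤4, i=3, swap(3,9) ⇒ [3,4,4,3,9,9,9,9,10,5,4,5,4]
j=10: 4≤4, i=4, swap(4,10) ⇒ [3,4,4,3,4,9,9,9,10,5,9,5,4]
j=11: 5>4, skip
swap(5,12) ⇒ [3,4,4,3,4,4,9,9,10,5,9,5,9]; return 5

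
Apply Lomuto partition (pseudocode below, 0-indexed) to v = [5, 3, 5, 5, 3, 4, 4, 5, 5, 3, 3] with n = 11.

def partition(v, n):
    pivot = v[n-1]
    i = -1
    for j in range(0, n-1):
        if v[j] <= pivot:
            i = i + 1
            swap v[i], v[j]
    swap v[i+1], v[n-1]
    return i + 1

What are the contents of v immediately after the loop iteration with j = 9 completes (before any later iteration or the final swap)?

[3, 3, 3, 5, 5, 4, 4, 5, 5, 5, 3]

pivot = v[10] = 3; i = -1
j=0: v[0]=5 > 3 → no swap
j=1: v[1]=3 ≤ 3 → i=0, swap v[0],v[1] → [3, 5, 5, 5, 3, 4, 4, 5, 5, 3, 3]
j=2: v[2]=5 > 3 → no swap
j=3: v[3]=5 > 3 → no swap
j=4: v[4]=3 ≤ 3 → i=1, swap v[1],v[4] → [3, 3, 5, 5, 5, 4, 4, 5, 5, 3, 3]
j=5: v[5]=4 > 3 → no swap
j=6: v[6]=4 > 3 → no swap
j=7: v[7]=5 > 3 → no swap
j=8: v[8]=5 > 3 → no swap
j=9: v[9]=3 ≤ 3 → i=2, swap v[2],v[9] → [3, 3, 3, 5, 5, 4, 4, 5, 5, 5, 3]
(after j=9) v = [3, 3, 3, 5, 5, 4, 4, 5, 5, 5, 3]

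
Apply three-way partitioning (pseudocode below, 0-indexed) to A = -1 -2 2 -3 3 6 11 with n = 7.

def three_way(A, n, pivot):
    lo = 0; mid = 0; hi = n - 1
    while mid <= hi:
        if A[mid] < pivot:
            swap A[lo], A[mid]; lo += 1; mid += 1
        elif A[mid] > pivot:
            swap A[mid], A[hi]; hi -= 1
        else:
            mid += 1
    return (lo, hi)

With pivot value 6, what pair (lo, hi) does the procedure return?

(5, 5)

pivot = 6; lo=0, mid=0, hi=6
A[mid]=-1<6: swap A[0],A[0]; lo=1,mid=1 → -1 -2 2 -3 3 6 11
A[mid]=-2<6: swap A[1],A[1]; lo=2,mid=2 → -1 -2 2 -3 3 6 11
A[mid]=2<6: swap A[2],A[2]; lo=3,mid=3 → -1 -2 2 -3 3 6 11
A[mid]=-3<6: swap A[3],A[3]; lo=4,mid=4 → -1 -2 2 -3 3 6 11
A[mid]=3<6: swap A[4],A[4]; lo=5,mid=5 → -1 -2 2 -3 3 6 11
A[mid]=6=6: mid=6
A[mid]=11>6: swap A[6],A[6]; hi=5 → -1 -2 2 -3 3 6 11
end: lo=5, hi=5; A = -1 -2 2 -3 3 6 11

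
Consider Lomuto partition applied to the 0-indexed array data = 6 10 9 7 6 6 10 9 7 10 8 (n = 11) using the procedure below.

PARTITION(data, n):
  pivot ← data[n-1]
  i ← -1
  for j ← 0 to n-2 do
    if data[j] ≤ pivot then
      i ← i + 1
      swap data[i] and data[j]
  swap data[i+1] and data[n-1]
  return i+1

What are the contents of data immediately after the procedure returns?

pivot=8, i=-1
j=0: 6≤8, i=0, swap(0,0) ⇒ 6 10 9 7 6 6 10 9 7 10 8
j=1: 10>8, skip
j=2: 9>8, skip
j=3: 7≤8, i=1, swap(1,3) ⇒ 6 7 9 10 6 6 10 9 7 10 8
j=4: 6≤8, i=2, swap(2,4) ⇒ 6 7 6 10 9 6 10 9 7 10 8
j=5: 6≤8, i=3, swap(3,5) ⇒ 6 7 6 6 9 10 10 9 7 10 8
j=6: 10>8, skip
j=7: 9>8, skip
j=8: 7≤8, i=4, swap(4,8) ⇒ 6 7 6 6 7 10 10 9 9 10 8
j=9: 10>8, skip
swap(5,10) ⇒ 6 7 6 6 7 8 10 9 9 10 10; return 5

6 7 6 6 7 8 10 9 9 10 10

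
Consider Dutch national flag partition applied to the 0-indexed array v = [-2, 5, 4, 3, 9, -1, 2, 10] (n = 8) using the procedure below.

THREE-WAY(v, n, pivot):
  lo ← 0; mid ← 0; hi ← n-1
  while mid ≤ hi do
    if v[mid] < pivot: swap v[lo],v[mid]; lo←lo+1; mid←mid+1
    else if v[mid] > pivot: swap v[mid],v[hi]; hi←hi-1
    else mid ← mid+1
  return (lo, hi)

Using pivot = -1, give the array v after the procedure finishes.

[-2, -1, 3, 9, 4, 2, 10, 5]

lo=0 mid=0 hi=7
-2<-1: swap(0,0), lo=1 mid=1 ⇒ [-2, 5, 4, 3, 9, -1, 2, 10]
5>-1: swap(1,7), hi=6 ⇒ [-2, 10, 4, 3, 9, -1, 2, 5]
10>-1: swap(1,6), hi=5 ⇒ [-2, 2, 4, 3, 9, -1, 10, 5]
2>-1: swap(1,5), hi=4 ⇒ [-2, -1, 4, 3, 9, 2, 10, 5]
-1=-1: mid=2
4>-1: swap(2,4), hi=3 ⇒ [-2, -1, 9, 3, 4, 2, 10, 5]
9>-1: swap(2,3), hi=2 ⇒ [-2, -1, 3, 9, 4, 2, 10, 5]
3>-1: swap(2,2), hi=1 ⇒ [-2, -1, 3, 9, 4, 2, 10, 5]
done. lo=1 hi=1; v=[-2, -1, 3, 9, 4, 2, 10, 5]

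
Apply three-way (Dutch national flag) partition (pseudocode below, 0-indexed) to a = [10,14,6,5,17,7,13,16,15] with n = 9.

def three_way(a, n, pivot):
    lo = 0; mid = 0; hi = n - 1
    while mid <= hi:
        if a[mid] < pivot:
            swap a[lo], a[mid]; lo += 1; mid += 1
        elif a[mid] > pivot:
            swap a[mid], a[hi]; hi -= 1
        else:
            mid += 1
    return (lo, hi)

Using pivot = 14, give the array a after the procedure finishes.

[10,6,5,13,7,14,16,15,17]

pivot = 14; lo=0, mid=0, hi=8
a[mid]=10<14: swap a[0],a[0]; lo=1,mid=1 → [10,14,6,5,17,7,13,16,15]
a[mid]=14=14: mid=2
a[mid]=6<14: swap a[1],a[2]; lo=2,mid=3 → [10,6,14,5,17,7,13,16,15]
a[mid]=5<14: swap a[2],a[3]; lo=3,mid=4 → [10,6,5,14,17,7,13,16,15]
a[mid]=17>14: swap a[4],a[8]; hi=7 → [10,6,5,14,15,7,13,16,17]
a[mid]=15>14: swap a[4],a[7]; hi=6 → [10,6,5,14,16,7,13,15,17]
a[mid]=16>14: swap a[4],a[6]; hi=5 → [10,6,5,14,13,7,16,15,17]
a[mid]=13<14: swap a[3],a[4]; lo=4,mid=5 → [10,6,5,13,14,7,16,15,17]
a[mid]=7<14: swap a[4],a[5]; lo=5,mid=6 → [10,6,5,13,7,14,16,15,17]
end: lo=5, hi=5; a = [10,6,5,13,7,14,16,15,17]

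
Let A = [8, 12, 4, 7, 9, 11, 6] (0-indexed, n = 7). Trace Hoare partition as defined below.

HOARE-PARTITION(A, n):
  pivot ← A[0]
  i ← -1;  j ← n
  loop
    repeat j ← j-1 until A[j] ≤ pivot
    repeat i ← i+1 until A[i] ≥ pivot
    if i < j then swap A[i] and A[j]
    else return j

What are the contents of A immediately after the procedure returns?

[6, 7, 4, 12, 9, 11, 8]

pivot=8
j stops at 6 (6), i stops at 0 (8); swap ⇒ [6, 12, 4, 7, 9, 11, 8]
j stops at 3 (7), i stops at 1 (12); swap ⇒ [6, 7, 4, 12, 9, 11, 8]
j stops at 2, i stops at 3; i≥j ⇒ return 2. A=[6, 7, 4, 12, 9, 11, 8]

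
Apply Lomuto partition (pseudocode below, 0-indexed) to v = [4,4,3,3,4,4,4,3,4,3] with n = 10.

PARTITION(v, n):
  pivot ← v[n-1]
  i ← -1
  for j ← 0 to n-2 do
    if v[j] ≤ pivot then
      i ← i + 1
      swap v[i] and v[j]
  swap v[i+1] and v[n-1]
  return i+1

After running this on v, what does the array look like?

[3,3,3,3,4,4,4,4,4,4]

pivot = v[9] = 3; i = -1
j=0: v[0]=4 > 3 → no swap
j=1: v[1]=4 > 3 → no swap
j=2: v[2]=3 ≤ 3 → i=0, swap v[0],v[2] → [3,4,4,3,4,4,4,3,4,3]
j=3: v[3]=3 ≤ 3 → i=1, swap v[1],v[3] → [3,3,4,4,4,4,4,3,4,3]
j=4: v[4]=4 > 3 → no swap
j=5: v[5]=4 > 3 → no swap
j=6: v[6]=4 > 3 → no swap
j=7: v[7]=3 ≤ 3 → i=2, swap v[2],v[7] → [3,3,3,4,4,4,4,4,4,3]
j=8: v[8]=4 > 3 → no swap
final swap v[3],v[9] → [3,3,3,3,4,4,4,4,4,4]; return 3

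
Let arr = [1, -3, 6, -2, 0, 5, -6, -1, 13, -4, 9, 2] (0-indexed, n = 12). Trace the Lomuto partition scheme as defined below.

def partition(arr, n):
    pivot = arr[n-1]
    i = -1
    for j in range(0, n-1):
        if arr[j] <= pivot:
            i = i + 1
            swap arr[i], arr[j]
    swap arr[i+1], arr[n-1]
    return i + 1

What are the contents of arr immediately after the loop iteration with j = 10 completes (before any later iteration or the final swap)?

[1, -3, -2, 0, -6, -1, -4, 5, 13, 6, 9, 2]

pivot = arr[11] = 2; i = -1
j=0: arr[0]=1 ≤ 2 → i=0, swap arr[0],arr[0] (no change) → [1, -3, 6, -2, 0, 5, -6, -1, 13, -4, 9, 2]
j=1: arr[1]=-3 ≤ 2 → i=1, swap arr[1],arr[1] (no change) → [1, -3, 6, -2, 0, 5, -6, -1, 13, -4, 9, 2]
j=2: arr[2]=6 > 2 → no swap
j=3: arr[3]=-2 ≤ 2 → i=2, swap arr[2],arr[3] → [1, -3, -2, 6, 0, 5, -6, -1, 13, -4, 9, 2]
j=4: arr[4]=0 ≤ 2 → i=3, swap arr[3],arr[4] → [1, -3, -2, 0, 6, 5, -6, -1, 13, -4, 9, 2]
j=5: arr[5]=5 > 2 → no swap
j=6: arr[6]=-6 ≤ 2 → i=4, swap arr[4],arr[6] → [1, -3, -2, 0, -6, 5, 6, -1, 13, -4, 9, 2]
j=7: arr[7]=-1 ≤ 2 → i=5, swap arr[5],arr[7] → [1, -3, -2, 0, -6, -1, 6, 5, 13, -4, 9, 2]
j=8: arr[8]=13 > 2 → no swap
j=9: arr[9]=-4 ≤ 2 → i=6, swap arr[6],arr[9] → [1, -3, -2, 0, -6, -1, -4, 5, 13, 6, 9, 2]
j=10: arr[10]=9 > 2 → no swap
(after j=10) arr = [1, -3, -2, 0, -6, -1, -4, 5, 13, 6, 9, 2]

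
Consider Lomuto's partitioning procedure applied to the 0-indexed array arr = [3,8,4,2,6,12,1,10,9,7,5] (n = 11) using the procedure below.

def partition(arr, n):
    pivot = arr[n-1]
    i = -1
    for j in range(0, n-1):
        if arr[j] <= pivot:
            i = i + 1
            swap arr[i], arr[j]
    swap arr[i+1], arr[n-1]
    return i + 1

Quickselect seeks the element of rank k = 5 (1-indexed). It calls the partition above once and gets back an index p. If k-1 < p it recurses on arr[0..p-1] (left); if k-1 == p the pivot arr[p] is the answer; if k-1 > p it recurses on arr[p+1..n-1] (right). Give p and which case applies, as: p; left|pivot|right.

4; pivot

pivot=5, i=-1
j=0: 3≤5, i=0, swap(0,0) ⇒ [3,8,4,2,6,12,1,10,9,7,5]
j=1: 8>5, skip
j=2: 4≤5, i=1, swap(1,2) ⇒ [3,4,8,2,6,12,1,10,9,7,5]
j=3: 2≤5, i=2, swap(2,3) ⇒ [3,4,2,8,6,12,1,10,9,7,5]
j=4: 6>5, skip
j=5: 12>5, skip
j=6: 1≤5, i=3, swap(3,6) ⇒ [3,4,2,1,6,12,8,10,9,7,5]
j=7: 10>5, skip
j=8: 9>5, skip
j=9: 7>5, skip
swap(4,10) ⇒ [3,4,2,1,5,12,8,10,9,7,6]; return 4
p = 4; k-1 = 4 == 4 ⇒ pivot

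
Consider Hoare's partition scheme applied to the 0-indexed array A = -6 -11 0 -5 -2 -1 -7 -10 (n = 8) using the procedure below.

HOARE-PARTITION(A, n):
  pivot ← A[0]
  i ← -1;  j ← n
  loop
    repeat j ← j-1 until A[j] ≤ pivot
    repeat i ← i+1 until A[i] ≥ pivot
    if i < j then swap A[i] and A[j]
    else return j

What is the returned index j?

pivot=-6
j stops at 7 (-10), i stops at 0 (-6); swap ⇒ -10 -11 0 -5 -2 -1 -7 -6
j stops at 6 (-7), i stops at 2 (0); swap ⇒ -10 -11 -7 -5 -2 -1 0 -6
j stops at 2, i stops at 3; i≥j ⇒ return 2. A=-10 -11 -7 -5 -2 -1 0 -6

2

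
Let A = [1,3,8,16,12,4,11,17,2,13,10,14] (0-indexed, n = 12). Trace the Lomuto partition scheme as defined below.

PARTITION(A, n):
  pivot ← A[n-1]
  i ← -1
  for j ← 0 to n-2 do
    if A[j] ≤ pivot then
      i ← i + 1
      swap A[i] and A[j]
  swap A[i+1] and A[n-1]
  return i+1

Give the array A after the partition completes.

pivot = A[11] = 14; i = -1
j=0: A[0]=1 ≤ 14 → i=0, swap A[0],A[0] (no change) → [1,3,8,16,12,4,11,17,2,13,10,14]
j=1: A[1]=3 ≤ 14 → i=1, swap A[1],A[1] (no change) → [1,3,8,16,12,4,11,17,2,13,10,14]
j=2: A[2]=8 ≤ 14 → i=2, swap A[2],A[2] (no change) → [1,3,8,16,12,4,11,17,2,13,10,14]
j=3: A[3]=16 > 14 → no swap
j=4: A[4]=12 ≤ 14 → i=3, swap A[3],A[4] → [1,3,8,12,16,4,11,17,2,13,10,14]
j=5: A[5]=4 ≤ 14 → i=4, swap A[4],A[5] → [1,3,8,12,4,16,11,17,2,13,10,14]
j=6: A[6]=11 ≤ 14 → i=5, swap A[5],A[6] → [1,3,8,12,4,11,16,17,2,13,10,14]
j=7: A[7]=17 > 14 → no swap
j=8: A[8]=2 ≤ 14 → i=6, swap A[6],A[8] → [1,3,8,12,4,11,2,17,16,13,10,14]
j=9: A[9]=13 ≤ 14 → i=7, swap A[7],A[9] → [1,3,8,12,4,11,2,13,16,17,10,14]
j=10: A[10]=10 ≤ 14 → i=8, swap A[8],A[10] → [1,3,8,12,4,11,2,13,10,17,16,14]
final swap A[9],A[11] → [1,3,8,12,4,11,2,13,10,14,16,17]; return 9

[1,3,8,12,4,11,2,13,10,14,16,17]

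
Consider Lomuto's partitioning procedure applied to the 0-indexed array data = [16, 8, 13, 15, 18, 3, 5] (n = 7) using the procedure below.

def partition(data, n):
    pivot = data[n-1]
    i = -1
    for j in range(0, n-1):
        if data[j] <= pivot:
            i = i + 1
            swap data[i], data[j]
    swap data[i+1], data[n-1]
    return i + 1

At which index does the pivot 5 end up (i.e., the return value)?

1

pivot = data[6] = 5; i = -1
j=0: data[0]=16 > 5 → no swap
j=1: data[1]=8 > 5 → no swap
j=2: data[2]=13 > 5 → no swap
j=3: data[3]=15 > 5 → no swap
j=4: data[4]=18 > 5 → no swap
j=5: data[5]=3 ≤ 5 → i=0, swap data[0],data[5] → [3, 8, 13, 15, 18, 16, 5]
final swap data[1],data[6] → [3, 5, 13, 15, 18, 16, 8]; return 1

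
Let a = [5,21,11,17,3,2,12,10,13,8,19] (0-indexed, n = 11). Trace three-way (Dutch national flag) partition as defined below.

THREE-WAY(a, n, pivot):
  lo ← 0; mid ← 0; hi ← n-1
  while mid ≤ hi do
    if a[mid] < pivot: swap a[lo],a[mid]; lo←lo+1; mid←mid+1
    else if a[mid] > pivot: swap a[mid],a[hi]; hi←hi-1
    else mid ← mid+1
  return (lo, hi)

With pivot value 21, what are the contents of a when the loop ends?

[5,11,17,3,2,12,10,13,8,19,21]

pivot = 21; lo=0, mid=0, hi=10
a[mid]=5<21: swap a[0],a[0]; lo=1,mid=1 → [5,21,11,17,3,2,12,10,13,8,19]
a[mid]=21=21: mid=2
a[mid]=11<21: swap a[1],a[2]; lo=2,mid=3 → [5,11,21,17,3,2,12,10,13,8,19]
a[mid]=17<21: swap a[2],a[3]; lo=3,mid=4 → [5,11,17,21,3,2,12,10,13,8,19]
a[mid]=3<21: swap a[3],a[4]; lo=4,mid=5 → [5,11,17,3,21,2,12,10,13,8,19]
a[mid]=2<21: swap a[4],a[5]; lo=5,mid=6 → [5,11,17,3,2,21,12,10,13,8,19]
a[mid]=12<21: swap a[5],a[6]; lo=6,mid=7 → [5,11,17,3,2,12,21,10,13,8,19]
a[mid]=10<21: swap a[6],a[7]; lo=7,mid=8 → [5,11,17,3,2,12,10,21,13,8,19]
a[mid]=13<21: swap a[7],a[8]; lo=8,mid=9 → [5,11,17,3,2,12,10,13,21,8,19]
a[mid]=8<21: swap a[8],a[9]; lo=9,mid=10 → [5,11,17,3,2,12,10,13,8,21,19]
a[mid]=19<21: swap a[9],a[10]; lo=10,mid=11 → [5,11,17,3,2,12,10,13,8,19,21]
end: lo=10, hi=10; a = [5,11,17,3,2,12,10,13,8,19,21]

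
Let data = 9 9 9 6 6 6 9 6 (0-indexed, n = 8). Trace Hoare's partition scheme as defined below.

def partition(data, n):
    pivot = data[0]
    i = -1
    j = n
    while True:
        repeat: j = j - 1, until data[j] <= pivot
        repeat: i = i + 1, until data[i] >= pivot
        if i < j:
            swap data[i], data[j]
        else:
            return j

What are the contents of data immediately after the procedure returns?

pivot=9
j stops at 7 (6), i stops at 0 (9); swap ⇒ 6 9 9 6 6 6 9 9
j stops at 6 (9), i stops at 1 (9); swap ⇒ 6 9 9 6 6 6 9 9
j stops at 5 (6), i stops at 2 (9); swap ⇒ 6 9 6 6 6 9 9 9
j stops at 4, i stops at 5; i≥j ⇒ return 4. data=6 9 6 6 6 9 9 9

6 9 6 6 6 9 9 9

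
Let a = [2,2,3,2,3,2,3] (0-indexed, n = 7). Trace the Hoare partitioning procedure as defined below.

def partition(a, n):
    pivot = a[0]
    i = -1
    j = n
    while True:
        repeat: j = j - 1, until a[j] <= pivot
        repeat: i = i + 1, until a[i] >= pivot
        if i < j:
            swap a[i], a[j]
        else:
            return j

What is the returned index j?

1

pivot = a[0] = 2; i = -1, j = 7
j→5 (a[5]=2≤2), i→0 (a[0]=2≥2); i<j, swap → [2,2,3,2,3,2,3]
j→3 (a[3]=2≤2), i→1 (a[1]=2≥2); i<j, swap → [2,2,3,2,3,2,3]
j→1, i→2; i≥j, return j=1. a = [2,2,3,2,3,2,3]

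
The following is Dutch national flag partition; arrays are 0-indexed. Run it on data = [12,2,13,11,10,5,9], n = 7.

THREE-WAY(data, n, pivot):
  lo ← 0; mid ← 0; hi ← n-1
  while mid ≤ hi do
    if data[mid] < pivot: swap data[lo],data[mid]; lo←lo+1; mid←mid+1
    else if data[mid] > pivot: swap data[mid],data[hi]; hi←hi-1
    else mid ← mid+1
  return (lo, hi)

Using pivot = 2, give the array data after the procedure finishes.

pivot = 2; lo=0, mid=0, hi=6
data[mid]=12>2: swap data[0],data[6]; hi=5 → [9,2,13,11,10,5,12]
data[mid]=9>2: swap data[0],data[5]; hi=4 → [5,2,13,11,10,9,12]
data[mid]=5>2: swap data[0],data[4]; hi=3 → [10,2,13,11,5,9,12]
data[mid]=10>2: swap data[0],data[3]; hi=2 → [11,2,13,10,5,9,12]
data[mid]=11>2: swap data[0],data[2]; hi=1 → [13,2,11,10,5,9,12]
data[mid]=13>2: swap data[0],data[1]; hi=0 → [2,13,11,10,5,9,12]
data[mid]=2=2: mid=1
end: lo=0, hi=0; data = [2,13,11,10,5,9,12]

[2,13,11,10,5,9,12]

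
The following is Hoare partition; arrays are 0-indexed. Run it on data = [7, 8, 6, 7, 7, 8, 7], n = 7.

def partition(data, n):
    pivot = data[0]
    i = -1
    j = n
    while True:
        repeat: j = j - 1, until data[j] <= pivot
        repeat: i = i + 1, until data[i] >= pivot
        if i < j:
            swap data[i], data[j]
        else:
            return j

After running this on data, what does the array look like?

pivot=7
j stops at 6 (7), i stops at 0 (7); swap ⇒ [7, 8, 6, 7, 7, 8, 7]
j stops at 4 (7), i stops at 1 (8); swap ⇒ [7, 7, 6, 7, 8, 8, 7]
j stops at 3, i stops at 3; i≥j ⇒ return 3. data=[7, 7, 6, 7, 8, 8, 7]

[7, 7, 6, 7, 8, 8, 7]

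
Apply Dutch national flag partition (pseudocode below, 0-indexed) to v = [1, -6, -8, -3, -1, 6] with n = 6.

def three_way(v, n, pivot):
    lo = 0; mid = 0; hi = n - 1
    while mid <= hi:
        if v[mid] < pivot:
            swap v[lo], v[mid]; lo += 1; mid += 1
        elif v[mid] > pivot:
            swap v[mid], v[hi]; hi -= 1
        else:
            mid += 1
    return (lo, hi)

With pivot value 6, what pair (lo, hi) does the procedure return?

pivot = 6; lo=0, mid=0, hi=5
v[mid]=1<6: swap v[0],v[0]; lo=1,mid=1 → [1, -6, -8, -3, -1, 6]
v[mid]=-6<6: swap v[1],v[1]; lo=2,mid=2 → [1, -6, -8, -3, -1, 6]
v[mid]=-8<6: swap v[2],v[2]; lo=3,mid=3 → [1, -6, -8, -3, -1, 6]
v[mid]=-3<6: swap v[3],v[3]; lo=4,mid=4 → [1, -6, -8, -3, -1, 6]
v[mid]=-1<6: swap v[4],v[4]; lo=5,mid=5 → [1, -6, -8, -3, -1, 6]
v[mid]=6=6: mid=6
end: lo=5, hi=5; v = [1, -6, -8, -3, -1, 6]

(5, 5)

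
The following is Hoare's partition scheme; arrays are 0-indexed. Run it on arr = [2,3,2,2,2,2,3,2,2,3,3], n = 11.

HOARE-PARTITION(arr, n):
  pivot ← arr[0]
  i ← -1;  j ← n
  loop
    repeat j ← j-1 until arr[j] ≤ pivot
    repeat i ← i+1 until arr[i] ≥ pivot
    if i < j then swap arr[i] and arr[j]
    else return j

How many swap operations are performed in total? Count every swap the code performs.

pivot = arr[0] = 2; i = -1, j = 11
j→8 (arr[8]=2≤2), i→0 (arr[0]=2≥2); i<j, swap → [2,3,2,2,2,2,3,2,2,3,3]
j→7 (arr[7]=2≤2), i→1 (arr[1]=3≥2); i<j, swap → [2,2,2,2,2,2,3,3,2,3,3]
j→5 (arr[5]=2≤2), i→2 (arr[2]=2≥2); i<j, swap → [2,2,2,2,2,2,3,3,2,3,3]
j→4 (arr[4]=2≤2), i→3 (arr[3]=2≥2); i<j, swap → [2,2,2,2,2,2,3,3,2,3,3]
j→3, i→4; i≥j, return j=3. arr = [2,2,2,2,2,2,3,3,2,3,3]

4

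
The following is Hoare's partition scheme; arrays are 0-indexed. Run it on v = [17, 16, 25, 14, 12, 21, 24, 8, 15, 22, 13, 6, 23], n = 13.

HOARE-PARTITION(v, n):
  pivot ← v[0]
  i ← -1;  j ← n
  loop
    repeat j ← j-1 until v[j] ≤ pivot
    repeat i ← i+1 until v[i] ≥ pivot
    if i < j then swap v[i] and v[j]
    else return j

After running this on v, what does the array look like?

pivot=17
j stops at 11 (6), i stops at 0 (17); swap ⇒ [6, 16, 25, 14, 12, 21, 24, 8, 15, 22, 13, 17, 23]
j stops at 10 (13), i stops at 2 (25); swap ⇒ [6, 16, 13, 14, 12, 21, 24, 8, 15, 22, 25, 17, 23]
j stops at 8 (15), i stops at 5 (21); swap ⇒ [6, 16, 13, 14, 12, 15, 24, 8, 21, 22, 25, 17, 23]
j stops at 7 (8), i stops at 6 (24); swap ⇒ [6, 16, 13, 14, 12, 15, 8, 24, 21, 22, 25, 17, 23]
j stops at 6, i stops at 7; i≥j ⇒ return 6. v=[6, 16, 13, 14, 12, 15, 8, 24, 21, 22, 25, 17, 23]

[6, 16, 13, 14, 12, 15, 8, 24, 21, 22, 25, 17, 23]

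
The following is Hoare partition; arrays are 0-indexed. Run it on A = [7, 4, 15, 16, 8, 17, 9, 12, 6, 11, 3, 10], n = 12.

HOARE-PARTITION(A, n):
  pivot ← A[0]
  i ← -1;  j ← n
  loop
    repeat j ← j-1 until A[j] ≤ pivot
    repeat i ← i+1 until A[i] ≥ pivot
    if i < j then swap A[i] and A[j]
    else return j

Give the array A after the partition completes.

[3, 4, 6, 16, 8, 17, 9, 12, 15, 11, 7, 10]

pivot = A[0] = 7; i = -1, j = 12
j→10 (A[10]=3≤7), i→0 (A[0]=7≥7); i<j, swap → [3, 4, 15, 16, 8, 17, 9, 12, 6, 11, 7, 10]
j→8 (A[8]=6≤7), i→2 (A[2]=15≥7); i<j, swap → [3, 4, 6, 16, 8, 17, 9, 12, 15, 11, 7, 10]
j→2, i→3; i≥j, return j=2. A = [3, 4, 6, 16, 8, 17, 9, 12, 15, 11, 7, 10]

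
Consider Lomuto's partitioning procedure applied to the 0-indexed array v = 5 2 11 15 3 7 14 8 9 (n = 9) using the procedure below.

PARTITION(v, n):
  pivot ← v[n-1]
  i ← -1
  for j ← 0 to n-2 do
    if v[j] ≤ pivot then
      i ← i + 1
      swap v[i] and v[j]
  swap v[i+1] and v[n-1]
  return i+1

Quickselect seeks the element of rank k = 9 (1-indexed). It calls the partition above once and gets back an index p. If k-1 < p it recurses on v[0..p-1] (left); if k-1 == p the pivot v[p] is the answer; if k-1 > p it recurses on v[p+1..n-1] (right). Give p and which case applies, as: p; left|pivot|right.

pivot = v[8] = 9; i = -1
j=0: v[0]=5 ≤ 9 → i=0, swap v[0],v[0] (no change) → 5 2 11 15 3 7 14 8 9
j=1: v[1]=2 ≤ 9 → i=1, swap v[1],v[1] (no change) → 5 2 11 15 3 7 14 8 9
j=2: v[2]=11 > 9 → no swap
j=3: v[3]=15 > 9 → no swap
j=4: v[4]=3 ≤ 9 → i=2, swap v[2],v[4] → 5 2 3 15 11 7 14 8 9
j=5: v[5]=7 ≤ 9 → i=3, swap v[3],v[5] → 5 2 3 7 11 15 14 8 9
j=6: v[6]=14 > 9 → no swap
j=7: v[7]=8 ≤ 9 → i=4, swap v[4],v[7] → 5 2 3 7 8 15 14 11 9
final swap v[5],v[8] → 5 2 3 7 8 9 14 11 15; return 5
p = 5; k-1 = 8 > 5 ⇒ right

5; right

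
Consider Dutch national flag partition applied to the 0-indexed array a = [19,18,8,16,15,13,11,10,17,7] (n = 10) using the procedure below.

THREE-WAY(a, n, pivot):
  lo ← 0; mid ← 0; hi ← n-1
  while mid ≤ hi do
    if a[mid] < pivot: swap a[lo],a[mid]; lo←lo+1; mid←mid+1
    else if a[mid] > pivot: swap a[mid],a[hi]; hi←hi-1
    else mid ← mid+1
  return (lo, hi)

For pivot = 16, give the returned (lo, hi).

pivot = 16; lo=0, mid=0, hi=9
a[mid]=19>16: swap a[0],a[9]; hi=8 → [7,18,8,16,15,13,11,10,17,19]
a[mid]=7<16: swap a[0],a[0]; lo=1,mid=1 → [7,18,8,16,15,13,11,10,17,19]
a[mid]=18>16: swap a[1],a[8]; hi=7 → [7,17,8,16,15,13,11,10,18,19]
a[mid]=17>16: swap a[1],a[7]; hi=6 → [7,10,8,16,15,13,11,17,18,19]
a[mid]=10<16: swap a[1],a[1]; lo=2,mid=2 → [7,10,8,16,15,13,11,17,18,19]
a[mid]=8<16: swap a[2],a[2]; lo=3,mid=3 → [7,10,8,16,15,13,11,17,18,19]
a[mid]=16=16: mid=4
a[mid]=15<16: swap a[3],a[4]; lo=4,mid=5 → [7,10,8,15,16,13,11,17,18,19]
a[mid]=13<16: swap a[4],a[5]; lo=5,mid=6 → [7,10,8,15,13,16,11,17,18,19]
a[mid]=11<16: swap a[5],a[6]; lo=6,mid=7 → [7,10,8,15,13,11,16,17,18,19]
end: lo=6, hi=6; a = [7,10,8,15,13,11,16,17,18,19]

(6, 6)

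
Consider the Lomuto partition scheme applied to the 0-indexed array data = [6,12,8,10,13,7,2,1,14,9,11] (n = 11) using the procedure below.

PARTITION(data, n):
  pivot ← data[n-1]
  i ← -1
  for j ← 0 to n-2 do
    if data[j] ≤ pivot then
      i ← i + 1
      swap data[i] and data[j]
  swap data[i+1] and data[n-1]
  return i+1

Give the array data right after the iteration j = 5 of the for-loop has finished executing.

[6,8,10,7,13,12,2,1,14,9,11]

pivot = data[10] = 11; i = -1
j=0: data[0]=6 ≤ 11 → i=0, swap data[0],data[0] (no change) → [6,12,8,10,13,7,2,1,14,9,11]
j=1: data[1]=12 > 11 → no swap
j=2: data[2]=8 ≤ 11 → i=1, swap data[1],data[2] → [6,8,12,10,13,7,2,1,14,9,11]
j=3: data[3]=10 ≤ 11 → i=2, swap data[2],data[3] → [6,8,10,12,13,7,2,1,14,9,11]
j=4: data[4]=13 > 11 → no swap
j=5: data[5]=7 ≤ 11 → i=3, swap data[3],data[5] → [6,8,10,7,13,12,2,1,14,9,11]
(after j=5) data = [6,8,10,7,13,12,2,1,14,9,11]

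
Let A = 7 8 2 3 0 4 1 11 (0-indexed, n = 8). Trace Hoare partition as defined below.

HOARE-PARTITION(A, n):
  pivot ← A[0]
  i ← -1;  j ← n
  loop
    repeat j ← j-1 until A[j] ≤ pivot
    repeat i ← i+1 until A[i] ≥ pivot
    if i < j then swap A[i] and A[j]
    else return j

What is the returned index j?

pivot = A[0] = 7; i = -1, j = 8
j→6 (A[6]=1≤7), i→0 (A[0]=7≥7); i<j, swap → 1 8 2 3 0 4 7 11
j→5 (A[5]=4≤7), i→1 (A[1]=8≥7); i<j, swap → 1 4 2 3 0 8 7 11
j→4, i→5; i≥j, return j=4. A = 1 4 2 3 0 8 7 11

4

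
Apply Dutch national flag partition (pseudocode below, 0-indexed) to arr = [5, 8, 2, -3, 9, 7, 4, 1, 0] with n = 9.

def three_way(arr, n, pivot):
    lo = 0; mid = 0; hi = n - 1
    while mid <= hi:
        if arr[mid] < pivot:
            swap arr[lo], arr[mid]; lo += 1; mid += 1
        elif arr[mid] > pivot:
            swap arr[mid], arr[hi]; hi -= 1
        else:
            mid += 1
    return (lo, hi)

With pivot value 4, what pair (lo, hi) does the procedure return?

lo=0 mid=0 hi=8
5>4: swap(0,8), hi=7 ⇒ [0, 8, 2, -3, 9, 7, 4, 1, 5]
0<4: swap(0,0), lo=1 mid=1 ⇒ [0, 8, 2, -3, 9, 7, 4, 1, 5]
8>4: swap(1,7), hi=6 ⇒ [0, 1, 2, -3, 9, 7, 4, 8, 5]
1<4: swap(1,1), lo=2 mid=2 ⇒ [0, 1, 2, -3, 9, 7, 4, 8, 5]
2<4: swap(2,2), lo=3 mid=3 ⇒ [0, 1, 2, -3, 9, 7, 4, 8, 5]
-3<4: swap(3,3), lo=4 mid=4 ⇒ [0, 1, 2, -3, 9, 7, 4, 8, 5]
9>4: swap(4,6), hi=5 ⇒ [0, 1, 2, -3, 4, 7, 9, 8, 5]
4=4: mid=5
7>4: swap(5,5), hi=4 ⇒ [0, 1, 2, -3, 4, 7, 9, 8, 5]
done. lo=4 hi=4; arr=[0, 1, 2, -3, 4, 7, 9, 8, 5]

(4, 4)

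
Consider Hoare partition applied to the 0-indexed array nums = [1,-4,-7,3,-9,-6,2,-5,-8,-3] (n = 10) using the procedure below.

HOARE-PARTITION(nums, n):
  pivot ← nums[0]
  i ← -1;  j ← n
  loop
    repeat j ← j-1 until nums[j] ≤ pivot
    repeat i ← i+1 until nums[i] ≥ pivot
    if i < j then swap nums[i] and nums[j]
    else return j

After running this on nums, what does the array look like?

[-3,-4,-7,-8,-9,-6,-5,2,3,1]

pivot=1
j stops at 9 (-3), i stops at 0 (1); swap ⇒ [-3,-4,-7,3,-9,-6,2,-5,-8,1]
j stops at 8 (-8), i stops at 3 (3); swap ⇒ [-3,-4,-7,-8,-9,-6,2,-5,3,1]
j stops at 7 (-5), i stops at 6 (2); swap ⇒ [-3,-4,-7,-8,-9,-6,-5,2,3,1]
j stops at 6, i stops at 7; i≥j ⇒ return 6. nums=[-3,-4,-7,-8,-9,-6,-5,2,3,1]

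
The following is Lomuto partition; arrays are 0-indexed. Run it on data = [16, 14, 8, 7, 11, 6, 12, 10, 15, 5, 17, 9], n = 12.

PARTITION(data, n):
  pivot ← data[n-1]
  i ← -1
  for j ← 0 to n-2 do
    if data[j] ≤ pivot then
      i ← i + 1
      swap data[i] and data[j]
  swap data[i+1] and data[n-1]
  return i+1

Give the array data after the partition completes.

[8, 7, 6, 5, 9, 16, 12, 10, 15, 14, 17, 11]

pivot = data[11] = 9; i = -1
j=0: data[0]=16 > 9 → no swap
j=1: data[1]=14 > 9 → no swap
j=2: data[2]=8 ≤ 9 → i=0, swap data[0],data[2] → [8, 14, 16, 7, 11, 6, 12, 10, 15, 5, 17, 9]
j=3: data[3]=7 ≤ 9 → i=1, swap data[1],data[3] → [8, 7, 16, 14, 11, 6, 12, 10, 15, 5, 17, 9]
j=4: data[4]=11 > 9 → no swap
j=5: data[5]=6 ≤ 9 → i=2, swap data[2],data[5] → [8, 7, 6, 14, 11, 16, 12, 10, 15, 5, 17, 9]
j=6: data[6]=12 > 9 → no swap
j=7: data[7]=10 > 9 → no swap
j=8: data[8]=15 > 9 → no swap
j=9: data[9]=5 ≤ 9 → i=3, swap data[3],data[9] → [8, 7, 6, 5, 11, 16, 12, 10, 15, 14, 17, 9]
j=10: data[10]=17 > 9 → no swap
final swap data[4],data[11] → [8, 7, 6, 5, 9, 16, 12, 10, 15, 14, 17, 11]; return 4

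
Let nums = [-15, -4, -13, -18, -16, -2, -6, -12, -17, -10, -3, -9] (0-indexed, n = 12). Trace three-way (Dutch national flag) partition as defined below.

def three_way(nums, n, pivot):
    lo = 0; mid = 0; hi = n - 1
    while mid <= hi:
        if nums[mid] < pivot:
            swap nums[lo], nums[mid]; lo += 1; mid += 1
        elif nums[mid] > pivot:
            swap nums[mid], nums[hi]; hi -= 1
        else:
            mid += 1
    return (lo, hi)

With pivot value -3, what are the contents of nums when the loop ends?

[-15, -4, -13, -18, -16, -9, -6, -12, -17, -10, -3, -2]

lo=0 mid=0 hi=11
-15<-3: swap(0,0), lo=1 mid=1 ⇒ [-15, -4, -13, -18, -16, -2, -6, -12, -17, -10, -3, -9]
-4<-3: swap(1,1), lo=2 mid=2 ⇒ [-15, -4, -13, -18, -16, -2, -6, -12, -17, -10, -3, -9]
-13<-3: swap(2,2), lo=3 mid=3 ⇒ [-15, -4, -13, -18, -16, -2, -6, -12, -17, -10, -3, -9]
-18<-3: swap(3,3), lo=4 mid=4 ⇒ [-15, -4, -13, -18, -16, -2, -6, -12, -17, -10, -3, -9]
-16<-3: swap(4,4), lo=5 mid=5 ⇒ [-15, -4, -13, -18, -16, -2, -6, -12, -17, -10, -3, -9]
-2>-3: swap(5,11), hi=10 ⇒ [-15, -4, -13, -18, -16, -9, -6, -12, -17, -10, -3, -2]
-9<-3: swap(5,5), lo=6 mid=6 ⇒ [-15, -4, -13, -18, -16, -9, -6, -12, -17, -10, -3, -2]
-6<-3: swap(6,6), lo=7 mid=7 ⇒ [-15, -4, -13, -18, -16, -9, -6, -12, -17, -10, -3, -2]
-12<-3: swap(7,7), lo=8 mid=8 ⇒ [-15, -4, -13, -18, -16, -9, -6, -12, -17, -10, -3, -2]
-17<-3: swap(8,8), lo=9 mid=9 ⇒ [-15, -4, -13, -18, -16, -9, -6, -12, -17, -10, -3, -2]
-10<-3: swap(9,9), lo=10 mid=10 ⇒ [-15, -4, -13, -18, -16, -9, -6, -12, -17, -10, -3, -2]
-3=-3: mid=11
done. lo=10 hi=10; nums=[-15, -4, -13, -18, -16, -9, -6, -12, -17, -10, -3, -2]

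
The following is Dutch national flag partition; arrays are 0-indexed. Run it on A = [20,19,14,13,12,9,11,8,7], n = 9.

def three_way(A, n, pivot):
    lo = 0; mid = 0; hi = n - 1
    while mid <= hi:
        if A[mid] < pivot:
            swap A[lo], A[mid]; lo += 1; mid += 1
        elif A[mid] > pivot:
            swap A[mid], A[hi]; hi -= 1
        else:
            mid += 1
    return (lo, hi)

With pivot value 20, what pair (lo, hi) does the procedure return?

(8, 8)

pivot = 20; lo=0, mid=0, hi=8
A[mid]=20=20: mid=1
A[mid]=19<20: swap A[0],A[1]; lo=1,mid=2 → [19,20,14,13,12,9,11,8,7]
A[mid]=14<20: swap A[1],A[2]; lo=2,mid=3 → [19,14,20,13,12,9,11,8,7]
A[mid]=13<20: swap A[2],A[3]; lo=3,mid=4 → [19,14,13,20,12,9,11,8,7]
A[mid]=12<20: swap A[3],A[4]; lo=4,mid=5 → [19,14,13,12,20,9,11,8,7]
A[mid]=9<20: swap A[4],A[5]; lo=5,mid=6 → [19,14,13,12,9,20,11,8,7]
A[mid]=11<20: swap A[5],A[6]; lo=6,mid=7 → [19,14,13,12,9,11,20,8,7]
A[mid]=8<20: swap A[6],A[7]; lo=7,mid=8 → [19,14,13,12,9,11,8,20,7]
A[mid]=7<20: swap A[7],A[8]; lo=8,mid=9 → [19,14,13,12,9,11,8,7,20]
end: lo=8, hi=8; A = [19,14,13,12,9,11,8,7,20]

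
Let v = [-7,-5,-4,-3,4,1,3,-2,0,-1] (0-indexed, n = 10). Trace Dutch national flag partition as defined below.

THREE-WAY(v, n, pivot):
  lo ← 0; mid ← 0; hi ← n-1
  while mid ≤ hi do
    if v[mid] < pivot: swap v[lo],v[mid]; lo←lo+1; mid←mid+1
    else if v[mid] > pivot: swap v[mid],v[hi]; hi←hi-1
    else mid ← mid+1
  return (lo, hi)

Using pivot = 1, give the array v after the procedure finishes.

pivot = 1; lo=0, mid=0, hi=9
v[mid]=-7<1: swap v[0],v[0]; lo=1,mid=1 → [-7,-5,-4,-3,4,1,3,-2,0,-1]
v[mid]=-5<1: swap v[1],v[1]; lo=2,mid=2 → [-7,-5,-4,-3,4,1,3,-2,0,-1]
v[mid]=-4<1: swap v[2],v[2]; lo=3,mid=3 → [-7,-5,-4,-3,4,1,3,-2,0,-1]
v[mid]=-3<1: swap v[3],v[3]; lo=4,mid=4 → [-7,-5,-4,-3,4,1,3,-2,0,-1]
v[mid]=4>1: swap v[4],v[9]; hi=8 → [-7,-5,-4,-3,-1,1,3,-2,0,4]
v[mid]=-1<1: swap v[4],v[4]; lo=5,mid=5 → [-7,-5,-4,-3,-1,1,3,-2,0,4]
v[mid]=1=1: mid=6
v[mid]=3>1: swap v[6],v[8]; hi=7 → [-7,-5,-4,-3,-1,1,0,-2,3,4]
v[mid]=0<1: swap v[5],v[6]; lo=6,mid=7 → [-7,-5,-4,-3,-1,0,1,-2,3,4]
v[mid]=-2<1: swap v[6],v[7]; lo=7,mid=8 → [-7,-5,-4,-3,-1,0,-2,1,3,4]
end: lo=7, hi=7; v = [-7,-5,-4,-3,-1,0,-2,1,3,4]

[-7,-5,-4,-3,-1,0,-2,1,3,4]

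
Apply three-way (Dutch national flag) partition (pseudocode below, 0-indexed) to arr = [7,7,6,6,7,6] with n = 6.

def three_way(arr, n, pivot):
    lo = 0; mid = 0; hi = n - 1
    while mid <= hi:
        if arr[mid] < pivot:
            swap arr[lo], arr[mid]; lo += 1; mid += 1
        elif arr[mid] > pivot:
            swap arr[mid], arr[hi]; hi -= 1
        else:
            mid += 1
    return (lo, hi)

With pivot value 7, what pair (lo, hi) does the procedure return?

(3, 5)

lo=0 mid=0 hi=5
7=7: mid=1
7=7: mid=2
6<7: swap(0,2), lo=1 mid=3 ⇒ [6,7,7,6,7,6]
6<7: swap(1,3), lo=2 mid=4 ⇒ [6,6,7,7,7,6]
7=7: mid=5
6<7: swap(2,5), lo=3 mid=6 ⇒ [6,6,6,7,7,7]
done. lo=3 hi=5; arr=[6,6,6,7,7,7]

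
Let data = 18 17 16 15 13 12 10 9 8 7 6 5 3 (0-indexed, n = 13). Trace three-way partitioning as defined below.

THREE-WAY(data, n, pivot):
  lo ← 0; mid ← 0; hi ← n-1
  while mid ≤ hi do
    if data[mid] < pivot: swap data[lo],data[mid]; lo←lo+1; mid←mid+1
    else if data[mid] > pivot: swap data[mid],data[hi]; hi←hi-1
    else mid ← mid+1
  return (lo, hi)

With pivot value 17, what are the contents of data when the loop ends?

3 16 15 13 12 10 9 8 7 6 5 17 18

lo=0 mid=0 hi=12
18>17: swap(0,12), hi=11 ⇒ 3 17 16 15 13 12 10 9 8 7 6 5 18
3<17: swap(0,0), lo=1 mid=1 ⇒ 3 17 16 15 13 12 10 9 8 7 6 5 18
17=17: mid=2
16<17: swap(1,2), lo=2 mid=3 ⇒ 3 16 17 15 13 12 10 9 8 7 6 5 18
15<17: swap(2,3), lo=3 mid=4 ⇒ 3 16 15 17 13 12 10 9 8 7 6 5 18
13<17: swap(3,4), lo=4 mid=5 ⇒ 3 16 15 13 17 12 10 9 8 7 6 5 18
12<17: swap(4,5), lo=5 mid=6 ⇒ 3 16 15 13 12 17 10 9 8 7 6 5 18
10<17: swap(5,6), lo=6 mid=7 ⇒ 3 16 15 13 12 10 17 9 8 7 6 5 18
9<17: swap(6,7), lo=7 mid=8 ⇒ 3 16 15 13 12 10 9 17 8 7 6 5 18
8<17: swap(7,8), lo=8 mid=9 ⇒ 3 16 15 13 12 10 9 8 17 7 6 5 18
7<17: swap(8,9), lo=9 mid=10 ⇒ 3 16 15 13 12 10 9 8 7 17 6 5 18
6<17: swap(9,10), lo=10 mid=11 ⇒ 3 16 15 13 12 10 9 8 7 6 17 5 18
5<17: swap(10,11), lo=11 mid=12 ⇒ 3 16 15 13 12 10 9 8 7 6 5 17 18
done. lo=11 hi=11; data=3 16 15 13 12 10 9 8 7 6 5 17 18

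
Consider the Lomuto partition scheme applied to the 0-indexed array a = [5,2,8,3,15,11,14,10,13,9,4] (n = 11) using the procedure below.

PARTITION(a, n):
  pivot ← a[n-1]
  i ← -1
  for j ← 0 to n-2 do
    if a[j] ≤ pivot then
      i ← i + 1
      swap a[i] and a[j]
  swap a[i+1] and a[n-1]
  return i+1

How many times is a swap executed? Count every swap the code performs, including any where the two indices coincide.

3

pivot = a[10] = 4; i = -1
j=0: a[0]=5 > 4 → no swap
j=1: a[1]=2 ≤ 4 → i=0, swap a[0],a[1] → [2,5,8,3,15,11,14,10,13,9,4]
j=2: a[2]=8 > 4 → no swap
j=3: a[3]=3 ≤ 4 → i=1, swap a[1],a[3] → [2,3,8,5,15,11,14,10,13,9,4]
j=4: a[4]=15 > 4 → no swap
j=5: a[5]=11 > 4 → no swap
j=6: a[6]=14 > 4 → no swap
j=7: a[7]=10 > 4 → no swap
j=8: a[8]=13 > 4 → no swap
j=9: a[9]=9 > 4 → no swap
final swap a[2],a[10] → [2,3,4,5,15,11,14,10,13,9,8]; return 2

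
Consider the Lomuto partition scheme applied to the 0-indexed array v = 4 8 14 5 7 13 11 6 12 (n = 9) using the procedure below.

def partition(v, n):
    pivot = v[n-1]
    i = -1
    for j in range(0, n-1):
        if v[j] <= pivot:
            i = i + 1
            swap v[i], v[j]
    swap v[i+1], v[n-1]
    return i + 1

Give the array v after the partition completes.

pivot = v[8] = 12; i = -1
j=0: v[0]=4 ≤ 12 → i=0, swap v[0],v[0] (no change) → 4 8 14 5 7 13 11 6 12
j=1: v[1]=8 ≤ 12 → i=1, swap v[1],v[1] (no change) → 4 8 14 5 7 13 11 6 12
j=2: v[2]=14 > 12 → no swap
j=3: v[3]=5 ≤ 12 → i=2, swap v[2],v[3] → 4 8 5 14 7 13 11 6 12
j=4: v[4]=7 ≤ 12 → i=3, swap v[3],v[4] → 4 8 5 7 14 13 11 6 12
j=5: v[5]=13 > 12 → no swap
j=6: v[6]=11 ≤ 12 → i=4, swap v[4],v[6] → 4 8 5 7 11 13 14 6 12
j=7: v[7]=6 ≤ 12 → i=5, swap v[5],v[7] → 4 8 5 7 11 6 14 13 12
final swap v[6],v[8] → 4 8 5 7 11 6 12 13 14; return 6

4 8 5 7 11 6 12 13 14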